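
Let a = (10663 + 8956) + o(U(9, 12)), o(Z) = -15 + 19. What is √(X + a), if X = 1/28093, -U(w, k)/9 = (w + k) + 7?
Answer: 2*√3871699582855/28093 ≈ 140.08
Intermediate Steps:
U(w, k) = -63 - 9*k - 9*w (U(w, k) = -9*((w + k) + 7) = -9*((k + w) + 7) = -9*(7 + k + w) = -63 - 9*k - 9*w)
o(Z) = 4
X = 1/28093 ≈ 3.5596e-5
a = 19623 (a = (10663 + 8956) + 4 = 19619 + 4 = 19623)
√(X + a) = √(1/28093 + 19623) = √(551268940/28093) = 2*√3871699582855/28093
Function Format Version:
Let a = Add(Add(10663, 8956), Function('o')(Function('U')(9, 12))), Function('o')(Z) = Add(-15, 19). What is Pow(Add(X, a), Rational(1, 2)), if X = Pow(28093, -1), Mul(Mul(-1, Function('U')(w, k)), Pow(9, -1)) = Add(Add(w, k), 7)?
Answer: Mul(Rational(2, 28093), Pow(3871699582855, Rational(1, 2))) ≈ 140.08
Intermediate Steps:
Function('U')(w, k) = Add(-63, Mul(-9, k), Mul(-9, w)) (Function('U')(w, k) = Mul(-9, Add(Add(w, k), 7)) = Mul(-9, Add(Add(k, w), 7)) = Mul(-9, Add(7, k, w)) = Add(-63, Mul(-9, k), Mul(-9, w)))
Function('o')(Z) = 4
X = Rational(1, 28093) ≈ 3.5596e-5
a = 19623 (a = Add(Add(10663, 8956), 4) = Add(19619, 4) = 19623)
Pow(Add(X, a), Rational(1, 2)) = Pow(Add(Rational(1, 28093), 19623), Rational(1, 2)) = Pow(Rational(551268940, 28093), Rational(1, 2)) = Mul(Rational(2, 28093), Pow(3871699582855, Rational(1, 2)))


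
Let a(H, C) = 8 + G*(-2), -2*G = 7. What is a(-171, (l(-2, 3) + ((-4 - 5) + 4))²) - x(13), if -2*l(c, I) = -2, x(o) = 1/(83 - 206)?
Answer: 1846/123 ≈ 15.008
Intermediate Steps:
G = -7/2 (G = -½*7 = -7/2 ≈ -3.5000)
x(o) = -1/123 (x(o) = 1/(-123) = -1/123)
l(c, I) = 1 (l(c, I) = -½*(-2) = 1)
a(H, C) = 15 (a(H, C) = 8 - 7/2*(-2) = 8 + 7 = 15)
a(-171, (l(-2, 3) + ((-4 - 5) + 4))²) - x(13) = 15 - 1*(-1/123) = 15 + 1/123 = 1846/123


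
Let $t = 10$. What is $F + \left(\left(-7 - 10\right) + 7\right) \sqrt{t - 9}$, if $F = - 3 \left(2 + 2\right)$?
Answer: $-22$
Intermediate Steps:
$F = -12$ ($F = \left(-3\right) 4 = -12$)
$F + \left(\left(-7 - 10\right) + 7\right) \sqrt{t - 9} = -12 + \left(\left(-7 - 10\right) + 7\right) \sqrt{10 - 9} = -12 + \left(-17 + 7\right) \sqrt{1} = -12 - 10 = -22$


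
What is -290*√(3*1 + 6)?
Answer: -870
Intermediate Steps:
-290*√(3*1 + 6) = -290*√(3 + 6) = -290*√9 = -290*3 = -870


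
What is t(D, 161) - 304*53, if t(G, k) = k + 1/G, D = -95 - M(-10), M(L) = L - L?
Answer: -1515346/95 ≈ -15951.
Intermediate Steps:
M(L) = 0
D = -95 (D = -95 - 1*0 = -95 + 0 = -95)
t(D, 161) - 304*53 = (161 + 1/(-95)) - 304*53 = (161 - 1/95) - 16112 = 15294/95 - 16112 = -1515346/95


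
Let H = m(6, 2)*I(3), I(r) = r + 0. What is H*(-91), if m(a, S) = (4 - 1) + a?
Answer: -2457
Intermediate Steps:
m(a, S) = 3 + a
I(r) = r
H = 27 (H = (3 + 6)*3 = 9*3 = 27)
H*(-91) = 27*(-91) = -2457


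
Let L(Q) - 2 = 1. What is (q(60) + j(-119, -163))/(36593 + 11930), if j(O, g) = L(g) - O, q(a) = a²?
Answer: 3722/48523 ≈ 0.076706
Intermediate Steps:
L(Q) = 3 (L(Q) = 2 + 1 = 3)
j(O, g) = 3 - O
(q(60) + j(-119, -163))/(36593 + 11930) = (60² + (3 - 1*(-119)))/(36593 + 11930) = (3600 + (3 + 119))/48523 = (3600 + 122)*(1/48523) = 3722*(1/48523) = 3722/48523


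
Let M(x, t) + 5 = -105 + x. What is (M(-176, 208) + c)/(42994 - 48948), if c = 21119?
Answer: -20833/5954 ≈ -3.4990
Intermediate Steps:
M(x, t) = -110 + x (M(x, t) = -5 + (-105 + x) = -110 + x)
(M(-176, 208) + c)/(42994 - 48948) = ((-110 - 176) + 21119)/(42994 - 48948) = (-286 + 21119)/(-5954) = 20833*(-1/5954) = -20833/5954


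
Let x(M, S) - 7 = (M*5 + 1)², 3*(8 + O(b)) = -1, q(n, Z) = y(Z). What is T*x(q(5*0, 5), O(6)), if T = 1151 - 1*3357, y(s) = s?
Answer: -1506698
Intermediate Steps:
T = -2206 (T = 1151 - 3357 = -2206)
q(n, Z) = Z
O(b) = -25/3 (O(b) = -8 + (⅓)*(-1) = -8 - ⅓ = -25/3)
x(M, S) = 7 + (1 + 5*M)² (x(M, S) = 7 + (M*5 + 1)² = 7 + (5*M + 1)² = 7 + (1 + 5*M)²)
T*x(q(5*0, 5), O(6)) = -2206*(7 + (1 + 5*5)²) = -2206*(7 + (1 + 25)²) = -2206*(7 + 26²) = -2206*(7 + 676) = -2206*683 = -1506698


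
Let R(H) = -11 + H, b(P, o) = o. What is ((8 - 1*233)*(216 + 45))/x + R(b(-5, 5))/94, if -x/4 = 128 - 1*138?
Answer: -552039/376 ≈ -1468.2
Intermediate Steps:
x = 40 (x = -4*(128 - 1*138) = -4*(128 - 138) = -4*(-10) = 40)
((8 - 1*233)*(216 + 45))/x + R(b(-5, 5))/94 = ((8 - 1*233)*(216 + 45))/40 + (-11 + 5)/94 = ((8 - 233)*261)*(1/40) - 6*1/94 = -225*261*(1/40) - 3/47 = -58725*1/40 - 3/47 = -11745/8 - 3/47 = -552039/376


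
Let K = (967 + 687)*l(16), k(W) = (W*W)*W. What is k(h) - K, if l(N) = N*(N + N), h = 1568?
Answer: 3854275584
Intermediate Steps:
k(W) = W³ (k(W) = W²*W = W³)
l(N) = 2*N² (l(N) = N*(2*N) = 2*N²)
K = 846848 (K = (967 + 687)*(2*16²) = 1654*(2*256) = 1654*512 = 846848)
k(h) - K = 1568³ - 1*846848 = 3855122432 - 846848 = 3854275584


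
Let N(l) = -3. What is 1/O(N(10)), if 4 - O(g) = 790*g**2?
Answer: -1/7106 ≈ -0.00014073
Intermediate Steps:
O(g) = 4 - 790*g**2
1/O(N(10)) = 1/(4 - 790*(-3)**2) = 1/(4 - 790*9) = 1/(4 - 7110) = 1/(-7106) = -1/7106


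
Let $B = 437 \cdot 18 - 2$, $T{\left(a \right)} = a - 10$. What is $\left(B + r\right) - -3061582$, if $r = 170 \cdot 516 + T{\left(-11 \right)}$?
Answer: $3157145$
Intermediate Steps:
$T{\left(a \right)} = -10 + a$
$B = 7864$ ($B = 7866 - 2 = 7864$)
$r = 87699$ ($r = 170 \cdot 516 - 21 = 87720 - 21 = 87699$)
$\left(B + r\right) - -3061582 = \left(7864 + 87699\right) - -3061582 = 95563 + 3061582 = 3157145$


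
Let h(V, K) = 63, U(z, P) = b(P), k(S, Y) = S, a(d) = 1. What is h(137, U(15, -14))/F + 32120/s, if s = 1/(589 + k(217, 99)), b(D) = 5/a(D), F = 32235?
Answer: 39739185203/1535 ≈ 2.5889e+7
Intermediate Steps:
b(D) = 5 (b(D) = 5/1 = 5*1 = 5)
U(z, P) = 5
s = 1/806 (s = 1/(589 + 217) = 1/806 ≈ 0.0012407)
h(137, U(15, -14))/F + 32120/s = 63/32235 + 32120/(1/806) = 63*(1/32235) + 32120*806 = 3/1535 + 25888720 = 39739185203/1535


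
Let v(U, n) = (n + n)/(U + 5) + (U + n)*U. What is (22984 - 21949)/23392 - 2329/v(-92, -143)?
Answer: -1396344153/22002819296 ≈ -0.063462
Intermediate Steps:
v(U, n) = U*(U + n) + 2*n/(5 + U) (v(U, n) = (2*n)/(5 + U) + U*(U + n) = 2*n/(5 + U) + U*(U + n) = U*(U + n) + 2*n/(5 + U))
(22984 - 21949)/23392 - 2329/v(-92, -143) = (22984 - 21949)/23392 - 2329*(5 - 92)/((-92)**3 + 2*(-143) + 5*(-92)**2 - 143*(-92)**2 + 5*(-92)*(-143)) = 1035*(1/23392) - 2329*(-87/(-778688 - 286 + 5*8464 - 143*8464 + 65780)) = 1035/23392 - 2329*(-87/(-778688 - 286 + 42320 - 1210352 + 65780)) = 1035/23392 - 2329/((-1/87*(-1881226))) = 1035/23392 - 2329/1881226/87 = 1035/23392 - 2329*87/1881226 = 1035/23392 - 202623/1881226 = -1396344153/22002819296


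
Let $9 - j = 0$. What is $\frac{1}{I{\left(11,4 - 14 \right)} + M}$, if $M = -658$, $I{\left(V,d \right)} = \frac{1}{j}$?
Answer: $- \frac{9}{5921} \approx -0.00152$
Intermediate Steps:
$j = 9$ ($j = 9 - 0 = 9 + 0 = 9$)
$I{\left(V,d \right)} = \frac{1}{9}$
$\frac{1}{I{\left(11,4 - 14 \right)} + M} = \frac{1}{\frac{1}{9} - 658} = \frac{1}{- \frac{5921}{9}} = - \frac{9}{5921}$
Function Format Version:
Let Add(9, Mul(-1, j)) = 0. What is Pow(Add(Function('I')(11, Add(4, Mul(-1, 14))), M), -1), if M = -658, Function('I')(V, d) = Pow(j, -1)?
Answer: Rational(-9, 5921) ≈ -0.0015200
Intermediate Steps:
j = 9 (j = Add(9, Mul(-1, 0)) = Add(9, 0) = 9)
Function('I')(V, d) = Rational(1, 9) (Function('I')(V, d) = Pow(9, -1) = Rational(1, 9))
Pow(Add(Function('I')(11, Add(4, Mul(-1, 14))), M), -1) = Pow(Add(Rational(1, 9), -658), -1) = Pow(Rational(-5921, 9), -1) = Rational(-9, 5921)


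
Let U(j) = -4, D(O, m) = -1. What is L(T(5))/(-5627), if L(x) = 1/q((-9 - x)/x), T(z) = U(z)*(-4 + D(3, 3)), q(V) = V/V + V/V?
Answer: -1/11254 ≈ -8.8857e-5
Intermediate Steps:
q(V) = 2 (q(V) = 1 + 1 = 2)
T(z) = 20 (T(z) = -4*(-4 - 1) = -4*(-5) = 20)
L(x) = ½ (L(x) = 1/2 = ½)
L(T(5))/(-5627) = (½)/(-5627) = (½)*(-1/5627) = -1/11254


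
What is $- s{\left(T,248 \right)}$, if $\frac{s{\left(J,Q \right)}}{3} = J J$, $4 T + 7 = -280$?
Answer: $- \frac{247107}{16} \approx -15444.0$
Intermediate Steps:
$T = - \frac{287}{4}$ ($T = - \frac{7}{4} + \frac{1}{4} \left(-280\right) = - \frac{7}{4} - 70 = - \frac{287}{4} \approx -71.75$)
$s{\left(J,Q \right)} = 3 J^{2}$ ($s{\left(J,Q \right)} = 3 J J = 3 J^{2}$)
$- s{\left(T,248 \right)} = - 3 \left(- \frac{287}{4}\right)^{2} = - \frac{3 \cdot 82369}{16} = \left(-1\right) \frac{247107}{16} = - \frac{247107}{16}$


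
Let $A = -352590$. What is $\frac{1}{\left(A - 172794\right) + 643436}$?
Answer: $\frac{1}{118052} \approx 8.4708 \cdot 10^{-6}$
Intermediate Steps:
$\frac{1}{\left(A - 172794\right) + 643436} = \frac{1}{\left(-352590 - 172794\right) + 643436} = \frac{1}{-525384 + 643436} = \frac{1}{118052}$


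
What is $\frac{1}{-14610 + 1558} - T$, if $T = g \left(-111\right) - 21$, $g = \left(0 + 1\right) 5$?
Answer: $\frac{7517951}{13052} \approx 576.0$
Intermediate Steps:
$g = 5$ ($g = 1 \cdot 5 = 5$)
$T = -576$ ($T = 5 \left(-111\right) - 21 = -555 - 21 = -576$)
$\frac{1}{-14610 + 1558} - T = \frac{1}{-14610 + 1558} - -576 = \frac{1}{-13052} + 576 = - \frac{1}{13052} + 576 = \frac{7517951}{13052}$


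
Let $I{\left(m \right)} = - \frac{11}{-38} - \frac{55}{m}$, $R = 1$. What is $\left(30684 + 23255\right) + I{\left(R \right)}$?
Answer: $\frac{2047603}{38} \approx 53884.0$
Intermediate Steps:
$I{\left(m \right)} = \frac{11}{38} - \frac{55}{m}$ ($I{\left(m \right)} = \left(-11\right) \left(- \frac{1}{38}\right) - \frac{55}{m} = \frac{11}{38} - \frac{55}{m}$)
$\left(30684 + 23255\right) + I{\left(R \right)} = \left(30684 + 23255\right) + \left(\frac{11}{38} - \frac{55}{1}\right) = 53939 + \left(\frac{11}{38} - 55\right) = 53939 - \frac{2079}{38} = \frac{2047603}{38}$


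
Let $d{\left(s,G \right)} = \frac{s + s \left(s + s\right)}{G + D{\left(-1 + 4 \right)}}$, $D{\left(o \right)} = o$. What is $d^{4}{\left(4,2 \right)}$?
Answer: $\frac{1679616}{625} \approx 2687.4$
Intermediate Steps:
$d{\left(s,G \right)} = \frac{s + 2 s^{2}}{3 + G}$ ($d{\left(s,G \right)} = \frac{s + s \left(s + s\right)}{G + \left(-1 + 4\right)} = \frac{s + s 2 s}{G + 3} = \frac{s + 2 s^{2}}{3 + G}$)
$d^{4}{\left(4,2 \right)} = \left(\frac{4 \left(1 + 2 \cdot 4\right)}{3 + 2}\right)^{4} = \left(\frac{4 \left(1 + 8\right)}{5}\right)^{4} = \left(4 \cdot \frac{1}{5} \cdot 9\right)^{4} = \left(\frac{36}{5}\right)^{4} = \frac{1679616}{625}$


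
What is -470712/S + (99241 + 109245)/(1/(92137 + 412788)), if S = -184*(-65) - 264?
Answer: 153904438111261/1462 ≈ 1.0527e+11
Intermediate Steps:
S = 11696 (S = 11960 - 264 = 11696)
-470712/S + (99241 + 109245)/(1/(92137 + 412788)) = -470712/11696 + (99241 + 109245)/(1/(92137 + 412788)) = -470712*1/11696 + 208486/(1/504925) = -58839/1462 + 208486/(1/504925) = -58839/1462 + 208486*504925 = -58839/1462 + 105269793550 = 153904438111261/1462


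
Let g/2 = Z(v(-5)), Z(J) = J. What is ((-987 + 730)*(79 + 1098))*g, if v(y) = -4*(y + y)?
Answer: -24199120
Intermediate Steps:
v(y) = -8*y
g = 80 (g = 2*(-8*(-5)) = 2*40 = 80)
((-987 + 730)*(79 + 1098))*g = ((-987 + 730)*(79 + 1098))*80 = -257*1177*80 = -302489*80 = -24199120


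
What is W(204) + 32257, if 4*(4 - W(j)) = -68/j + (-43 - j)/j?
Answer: 8775097/272 ≈ 32261.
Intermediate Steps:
W(j) = 4 + 17/j - (-43 - j)/(4*j) (W(j) = 4 - (-68/j + (-43 - j)/j)/4 = 4 + (17/j - (-43 - j)/(4*j)) = 4 + 17/j - (-43 - j)/(4*j))
W(204) + 32257 = (¼)*(111 + 17*204)/204 + 32257 = (¼)*(1/204)*(111 + 3468) + 32257 = (¼)*(1/204)*3579 + 32257 = 1193/272 + 32257 = 8775097/272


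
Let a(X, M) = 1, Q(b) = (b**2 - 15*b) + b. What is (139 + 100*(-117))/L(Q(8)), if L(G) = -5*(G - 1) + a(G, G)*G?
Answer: -11561/197 ≈ -58.685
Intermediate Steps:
Q(b) = b**2 - 14*b
L(G) = 5 - 4*G (L(G) = -5*(G - 1) + 1*G = -5*(-1 + G) + G = (5 - 5*G) + G = 5 - 4*G)
(139 + 100*(-117))/L(Q(8)) = (139 + 100*(-117))/(5 - 32*(-14 + 8)) = (139 - 11700)/(5 - 32*(-6)) = -11561/(5 - 4*(-48)) = -11561/(5 + 192) = -11561/197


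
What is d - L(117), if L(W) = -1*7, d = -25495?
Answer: -25488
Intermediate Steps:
L(W) = -7
d - L(117) = -25495 - 1*(-7) = -25495 + 7 = -25488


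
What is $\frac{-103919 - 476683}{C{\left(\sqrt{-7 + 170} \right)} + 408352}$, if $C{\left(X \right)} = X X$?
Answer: $- \frac{580602}{408515} \approx -1.4212$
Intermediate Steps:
$C{\left(X \right)} = X^{2}$
$\frac{-103919 - 476683}{C{\left(\sqrt{-7 + 170} \right)} + 408352} = \frac{-103919 - 476683}{\left(\sqrt{-7 + 170}\right)^{2} + 408352} = - \frac{580602}{\left(\sqrt{163}\right)^{2} + 408352} = - \frac{580602}{163 + 408352} = - \frac{580602}{408515}$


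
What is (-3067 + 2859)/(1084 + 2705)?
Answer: -208/3789 ≈ -0.054896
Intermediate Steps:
(-3067 + 2859)/(1084 + 2705) = -208/3789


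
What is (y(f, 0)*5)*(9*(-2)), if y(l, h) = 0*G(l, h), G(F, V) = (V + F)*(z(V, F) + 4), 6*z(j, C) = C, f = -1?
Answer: 0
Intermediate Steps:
z(j, C) = C/6
G(F, V) = (4 + F/6)*(F + V) (G(F, V) = (V + F)*(F/6 + 4) = (F + V)*(4 + F/6) = (4 + F/6)*(F + V))
y(l, h) = 0 (y(l, h) = 0*(4*l + 4*h + l²/6 + l*h/6) = 0*(4*l + 4*h + l²/6 + h*l/6) = 0*(4*h + 4*l + l²/6 + h*l/6) = 0)
(y(f, 0)*5)*(9*(-2)) = (0*5)*(9*(-2)) = 0*(-18) = 0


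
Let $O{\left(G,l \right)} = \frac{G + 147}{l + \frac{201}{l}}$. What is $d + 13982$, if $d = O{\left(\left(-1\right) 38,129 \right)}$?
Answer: $\frac{78499635}{5614} \approx 13983.0$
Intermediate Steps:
$O{\left(G,l \right)} = \frac{147 + G}{l + \frac{201}{l}}$
$d = \frac{4687}{5614}$ ($d = \frac{129 \left(147 - 38\right)}{201 + 129^{2}} = \frac{129 \left(147 - 38\right)}{201 + 16641} = 129 \cdot \frac{1}{16842} \cdot 109 = \frac{4687}{5614} \approx 0.83488$)
$d + 13982 = \frac{4687}{5614} + 13982 = \frac{78499635}{5614}$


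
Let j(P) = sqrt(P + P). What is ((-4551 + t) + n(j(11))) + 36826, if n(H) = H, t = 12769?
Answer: 45044 + sqrt(22) ≈ 45049.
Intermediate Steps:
j(P) = sqrt(2)*sqrt(P) (j(P) = sqrt(2*P) = sqrt(2)*sqrt(P))
((-4551 + t) + n(j(11))) + 36826 = ((-4551 + 12769) + sqrt(2)*sqrt(11)) + 36826 = (8218 + sqrt(22)) + 36826 = 45044 + sqrt(22)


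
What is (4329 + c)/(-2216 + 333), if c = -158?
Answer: -4171/1883 ≈ -2.2151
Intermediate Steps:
(4329 + c)/(-2216 + 333) = (4329 - 158)/(-2216 + 333) = 4171/(-1883) = 4171*(-1/1883) = -4171/1883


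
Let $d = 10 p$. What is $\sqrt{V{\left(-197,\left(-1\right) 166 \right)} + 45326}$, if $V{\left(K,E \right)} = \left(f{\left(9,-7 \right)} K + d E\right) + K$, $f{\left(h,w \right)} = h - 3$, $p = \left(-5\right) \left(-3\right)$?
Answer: $\sqrt{19047} \approx 138.01$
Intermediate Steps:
$p = 15$
$d = 150$ ($d = 10 \cdot 15 = 150$)
$f{\left(h,w \right)} = -3 + h$
$V{\left(K,E \right)} = 7 K + 150 E$ ($V{\left(K,E \right)} = \left(\left(-3 + 9\right) K + 150 E\right) + K = \left(6 K + 150 E\right) + K = 7 K + 150 E$)
$\sqrt{V{\left(-197,\left(-1\right) 166 \right)} + 45326} = \sqrt{\left(7 \left(-197\right) + 150 \left(\left(-1\right) 166\right)\right) + 45326} = \sqrt{\left(-1379 + 150 \left(-166\right)\right) + 45326} = \sqrt{\left(-1379 - 24900\right) + 45326} = \sqrt{-26279 + 45326} = \sqrt{19047}$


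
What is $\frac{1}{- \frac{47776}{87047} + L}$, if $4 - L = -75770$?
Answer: $\frac{87047}{6595851602} \approx 1.3197 \cdot 10^{-5}$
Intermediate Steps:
$L = 75774$ ($L = 4 - -75770 = 4 + 75770 = 75774$)
$\frac{1}{- \frac{47776}{87047} + L} = \frac{1}{- \frac{47776}{87047} + 75774} = \frac{1}{\frac{6595851602}{87047}} = \frac{87047}{6595851602}$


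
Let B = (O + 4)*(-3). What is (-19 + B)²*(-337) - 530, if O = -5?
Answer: -86802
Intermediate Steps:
B = 3 (B = (-5 + 4)*(-3) = -1*(-3) = 3)
(-19 + B)²*(-337) - 530 = (-19 + 3)²*(-337) - 530 = (-16)²*(-337) - 530 = 256*(-337) - 530 = -86272 - 530 = -86802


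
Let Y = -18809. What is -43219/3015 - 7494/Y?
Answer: -790311761/56709135 ≈ -13.936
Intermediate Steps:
-43219/3015 - 7494/Y = -43219/3015 - 7494/(-18809) = -43219*1/3015 - 7494*(-1/18809) = -43219/3015 + 7494/18809 = -790311761/56709135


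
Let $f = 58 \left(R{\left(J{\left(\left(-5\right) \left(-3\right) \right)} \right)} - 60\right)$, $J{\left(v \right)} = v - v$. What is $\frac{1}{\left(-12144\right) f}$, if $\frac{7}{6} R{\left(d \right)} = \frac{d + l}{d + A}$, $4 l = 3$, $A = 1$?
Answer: $\frac{7}{292658256} \approx 2.3919 \cdot 10^{-8}$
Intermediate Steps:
$l = \frac{3}{4}$ ($l = \frac{1}{4} \cdot 3 = \frac{3}{4} \approx 0.75$)
$J{\left(v \right)} = 0$
$R{\left(d \right)} = \frac{6 \left(\frac{3}{4} + d\right)}{7 \left(1 + d\right)}$ ($R{\left(d \right)} = \frac{6 \frac{d + \frac{3}{4}}{d + 1}}{7} = \frac{6 \frac{\frac{3}{4} + d}{1 + d}}{7} = \frac{6 \left(\frac{3}{4} + d\right)}{7 \left(1 + d\right)}$)
$f = - \frac{24099}{7}$ ($f = 58 \left(\frac{3 \left(3 + 4 \cdot 0\right)}{14 \left(1 + 0\right)} - 60\right) = 58 \left(\frac{3 \left(3 + 0\right)}{14 \cdot 1} - 60\right) = 58 \left(\frac{3}{14} \cdot 1 \cdot 3 - 60\right) = 58 \left(\frac{9}{14} - 60\right) = 58 \left(- \frac{831}{14}\right) = - \frac{24099}{7} \approx -3442.7$)
$\frac{1}{\left(-12144\right) f} = \frac{1}{\left(-12144\right) \left(- \frac{24099}{7}\right)} = \left(- \frac{1}{12144}\right) \left(- \frac{7}{24099}\right) = \frac{7}{292658256}$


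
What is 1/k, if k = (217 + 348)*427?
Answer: 1/241255 ≈ 4.1450e-6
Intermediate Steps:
k = 241255 (k = 565*427 = 241255)
1/k = 1/241255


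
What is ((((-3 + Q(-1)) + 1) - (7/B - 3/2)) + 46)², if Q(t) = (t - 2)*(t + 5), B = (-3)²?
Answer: 346921/324 ≈ 1070.7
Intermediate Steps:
B = 9
Q(t) = (-2 + t)*(5 + t)
((((-3 + Q(-1)) + 1) - (7/B - 3/2)) + 46)² = ((((-3 + (-10 + (-1)² + 3*(-1))) + 1) - (7/9 - 3/2)) + 46)² = ((((-3 + (-10 + 1 - 3)) + 1) - (7*(⅑) - 3*½)) + 46)² = ((((-3 - 12) + 1) - (7/9 - 3/2)) + 46)² = (((-15 + 1) - 1*(-13/18)) + 46)² = ((-14 + 13/18) + 46)² = (-239/18 + 46)² = (589/18)² = 346921/324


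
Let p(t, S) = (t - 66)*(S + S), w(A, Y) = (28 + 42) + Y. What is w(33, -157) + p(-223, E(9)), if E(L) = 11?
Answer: -6445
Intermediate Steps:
w(A, Y) = 70 + Y
p(t, S) = 2*S*(-66 + t) (p(t, S) = (-66 + t)*(2*S) = 2*S*(-66 + t))
w(33, -157) + p(-223, E(9)) = (70 - 157) + 2*11*(-66 - 223) = -87 + 2*11*(-289) = -87 - 6358 = -6445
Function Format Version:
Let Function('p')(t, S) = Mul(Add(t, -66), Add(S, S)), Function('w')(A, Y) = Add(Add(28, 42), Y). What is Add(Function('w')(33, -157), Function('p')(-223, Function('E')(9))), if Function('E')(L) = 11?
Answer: -6445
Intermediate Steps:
Function('w')(A, Y) = Add(70, Y)
Function('p')(t, S) = Mul(2, S, Add(-66, t)) (Function('p')(t, S) = Mul(Add(-66, t), Mul(2, S)) = Mul(2, S, Add(-66, t)))
Add(Function('w')(33, -157), Function('p')(-223, Function('E')(9))) = Add(Add(70, -157), Mul(2, 11, Add(-66, -223))) = Add(-87, Mul(2, 11, -289)) = Add(-87, -6358) = -6445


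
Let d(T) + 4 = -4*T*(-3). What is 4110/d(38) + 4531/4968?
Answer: 244201/24408 ≈ 10.005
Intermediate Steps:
d(T) = -4 + 12*T (d(T) = -4 - 4*T*(-3) = -4 + 12*T)
4110/d(38) + 4531/4968 = 4110/(-4 + 12*38) + 4531/4968 = 4110/(-4 + 456) + 4531*(1/4968) = 4110/452 + 197/216 = 4110*(1/452) + 197/216 = 2055/226 + 197/216 = 244201/24408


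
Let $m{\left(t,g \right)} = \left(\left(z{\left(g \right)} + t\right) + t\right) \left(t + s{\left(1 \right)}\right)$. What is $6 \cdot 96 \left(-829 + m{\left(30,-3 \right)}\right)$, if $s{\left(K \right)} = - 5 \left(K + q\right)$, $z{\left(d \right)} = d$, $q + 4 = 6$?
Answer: $14976$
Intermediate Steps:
$q = 2$ ($q = -4 + 6 = 2$)
$s{\left(K \right)} = -10 - 5 K$ ($s{\left(K \right)} = - 5 \left(K + 2\right) = - 5 \left(2 + K\right) = -10 - 5 K$)
$m{\left(t,g \right)} = \left(-15 + t\right) \left(g + 2 t\right)$ ($m{\left(t,g \right)} = \left(\left(g + t\right) + t\right) \left(t - 15\right) = \left(g + 2 t\right) \left(t - 15\right) = \left(g + 2 t\right) \left(-15 + t\right) = \left(-15 + t\right) \left(g + 2 t\right)$)
$6 \cdot 96 \left(-829 + m{\left(30,-3 \right)}\right) = 6 \cdot 96 \left(-829 - \left(945 - 1800\right)\right) = 576 \left(-829 + \left(-900 + 45 + 2 \cdot 900 - 90\right)\right) = 576 \left(-829 + \left(-900 + 45 + 1800 - 90\right)\right) = 576 \left(-829 + 855\right) = 576 \cdot 26 = 14976$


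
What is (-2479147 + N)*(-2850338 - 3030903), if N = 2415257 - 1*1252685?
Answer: 7743094869575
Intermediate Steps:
N = 1162572 (N = 2415257 - 1252685 = 1162572)
(-2479147 + N)*(-2850338 - 3030903) = (-2479147 + 1162572)*(-2850338 - 3030903) = -1316575*(-5881241) = 7743094869575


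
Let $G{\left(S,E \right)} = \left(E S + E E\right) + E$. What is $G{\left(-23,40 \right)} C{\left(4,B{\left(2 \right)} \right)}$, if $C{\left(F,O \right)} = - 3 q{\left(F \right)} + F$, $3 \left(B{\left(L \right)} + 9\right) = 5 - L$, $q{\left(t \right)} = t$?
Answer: $-5760$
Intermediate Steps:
$G{\left(S,E \right)} = E + E^{2} + E S$ ($G{\left(S,E \right)} = \left(E S + E^{2}\right) + E = \left(E^{2} + E S\right) + E = E + E^{2} + E S$)
$B{\left(L \right)} = - \frac{22}{3} - \frac{L}{3}$ ($B{\left(L \right)} = -9 + \frac{5 - L}{3} = -9 - \left(- \frac{5}{3} + \frac{L}{3}\right) = - \frac{22}{3} - \frac{L}{3}$)
$C{\left(F,O \right)} = - 2 F$ ($C{\left(F,O \right)} = - 3 F + F = - 2 F$)
$G{\left(-23,40 \right)} C{\left(4,B{\left(2 \right)} \right)} = 40 \left(1 + 40 - 23\right) \left(\left(-2\right) 4\right) = 40 \cdot 18 \left(-8\right) = 720 \left(-8\right) = -5760$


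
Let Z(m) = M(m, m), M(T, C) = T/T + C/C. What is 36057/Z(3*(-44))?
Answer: 36057/2 ≈ 18029.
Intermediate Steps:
M(T, C) = 2 (M(T, C) = 1 + 1 = 2)
Z(m) = 2
36057/Z(3*(-44)) = 36057/2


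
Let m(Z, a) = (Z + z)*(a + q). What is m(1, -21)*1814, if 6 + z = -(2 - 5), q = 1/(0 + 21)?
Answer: 1596320/21 ≈ 76015.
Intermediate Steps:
q = 1/21 ≈ 0.047619
z = -3 (z = -6 - (2 - 5) = -6 - 1*(-3) = -6 + 3 = -3)
m(Z, a) = (-3 + Z)*(1/21 + a) (m(Z, a) = (Z - 3)*(a + 1/21) = (-3 + Z)*(1/21 + a))
m(1, -21)*1814 = (-1/7 - 3*(-21) + (1/21)*1 + 1*(-21))*1814 = (-1/7 + 63 + 1/21 - 21)*1814 = (880/21)*1814 = 1596320/21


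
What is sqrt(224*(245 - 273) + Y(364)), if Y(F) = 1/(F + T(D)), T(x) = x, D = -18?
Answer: I*sqrt(750858406)/346 ≈ 79.196*I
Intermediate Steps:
Y(F) = 1/(-18 + F) (Y(F) = 1/(F - 18) = 1/(-18 + F))
sqrt(224*(245 - 273) + Y(364)) = sqrt(224*(245 - 273) + 1/(-18 + 364)) = sqrt(224*(-28) + 1/346) = sqrt(-6272 + 1/346) = sqrt(-2170111/346) = I*sqrt(750858406)/346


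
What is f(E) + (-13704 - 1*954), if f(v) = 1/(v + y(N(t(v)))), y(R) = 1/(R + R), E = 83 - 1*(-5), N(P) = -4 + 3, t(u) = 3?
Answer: -2565148/175 ≈ -14658.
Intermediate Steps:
N(P) = -1
E = 88 (E = 83 + 5 = 88)
y(R) = 1/(2*R)
f(v) = 1/(-1/2 + v) (f(v) = 1/(v + (1/2)/(-1)) = 1/(v + (1/2)*(-1)) = 1/(v - 1/2) = 1/(-1/2 + v))
f(E) + (-13704 - 1*954) = 2/(-1 + 2*88) + (-13704 - 1*954) = 2/(-1 + 176) + (-13704 - 954) = 2/175 - 14658 = -2565148/175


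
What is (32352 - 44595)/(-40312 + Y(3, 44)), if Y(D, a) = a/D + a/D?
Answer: 5247/17264 ≈ 0.30393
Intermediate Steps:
Y(D, a) = 2*a/D
(32352 - 44595)/(-40312 + Y(3, 44)) = (32352 - 44595)/(-40312 + 2*44/3) = -12243/(-40312 + 2*44*(⅓)) = -12243/(-40312 + 88/3) = -12243/(-120848/3) = -12243*(-3/120848) = 5247/17264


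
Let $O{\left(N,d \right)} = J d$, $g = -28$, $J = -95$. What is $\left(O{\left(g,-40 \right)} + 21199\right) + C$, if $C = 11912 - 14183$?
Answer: $22728$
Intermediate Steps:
$O{\left(N,d \right)} = - 95 d$
$C = -2271$ ($C = 11912 - 14183 = -2271$)
$\left(O{\left(g,-40 \right)} + 21199\right) + C = \left(\left(-95\right) \left(-40\right) + 21199\right) - 2271 = \left(3800 + 21199\right) - 2271 = 24999 - 2271 = 22728$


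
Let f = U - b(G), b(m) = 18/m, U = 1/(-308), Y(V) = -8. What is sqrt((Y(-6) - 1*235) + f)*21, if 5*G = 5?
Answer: 3*I*sqrt(6189953)/22 ≈ 339.27*I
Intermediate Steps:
G = 1 (G = (1/5)*5 = 1)
U = -1/308 ≈ -0.0032468
f = -5545/308 (f = -1/308 - 18/1 = -1/308 - 18 = -5545/308 ≈ -18.003)
sqrt((Y(-6) - 1*235) + f)*21 = sqrt((-8 - 1*235) - 5545/308)*21 = sqrt((-8 - 235) - 5545/308)*21 = sqrt(-243 - 5545/308)*21 = sqrt(-80389/308)*21 = (I*sqrt(6189953)/154)*21 = 3*I*sqrt(6189953)/22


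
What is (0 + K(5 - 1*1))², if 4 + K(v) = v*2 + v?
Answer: 64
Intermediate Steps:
K(v) = -4 + 3*v (K(v) = -4 + (v*2 + v) = -4 + (2*v + v) = -4 + 3*v)
(0 + K(5 - 1*1))² = (0 + (-4 + 3*(5 - 1*1)))² = (0 + (-4 + 3*(5 - 1)))² = (0 + (-4 + 3*4))² = (0 + (-4 + 12))² = (0 + 8)² = 8² = 64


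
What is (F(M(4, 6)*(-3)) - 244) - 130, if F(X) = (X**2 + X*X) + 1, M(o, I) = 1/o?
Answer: -2975/8 ≈ -371.88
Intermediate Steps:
F(X) = 1 + 2*X**2 (F(X) = (X**2 + X**2) + 1 = 2*X**2 + 1 = 1 + 2*X**2)
(F(M(4, 6)*(-3)) - 244) - 130 = ((1 + 2*(-3/4)**2) - 244) - 130 = ((1 + 2*(9/16)) - 244) - 130 = ((1 + 9/8) - 244) - 130 = (17/8 - 244) - 130 = -1935/8 - 130 = -2975/8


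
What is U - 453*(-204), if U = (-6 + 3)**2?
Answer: 92421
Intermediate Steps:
U = 9 (U = (-3)**2 = 9)
U - 453*(-204) = 9 - 453*(-204) = 9 + 92412 = 92421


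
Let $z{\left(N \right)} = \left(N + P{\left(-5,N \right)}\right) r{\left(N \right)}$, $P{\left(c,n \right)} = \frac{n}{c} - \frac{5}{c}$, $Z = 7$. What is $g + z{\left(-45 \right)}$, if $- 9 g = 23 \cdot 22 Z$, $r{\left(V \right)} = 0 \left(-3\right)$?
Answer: $- \frac{3542}{9} \approx -393.56$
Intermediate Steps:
$r{\left(V \right)} = 0$
$P{\left(c,n \right)} = - \frac{5}{c} + \frac{n}{c}$
$z{\left(N \right)} = 0$ ($z{\left(N \right)} = \left(N + \frac{-5 + N}{-5}\right) 0 = \left(N - \frac{-5 + N}{5}\right) 0 = \left(N - \left(-1 + \frac{N}{5}\right)\right) 0 = \left(1 + \frac{4 N}{5}\right) 0 = 0$)
$g = - \frac{3542}{9}$ ($g = - \frac{23 \cdot 22 \cdot 7}{9} = - \frac{506 \cdot 7}{9} = \left(- \frac{1}{9}\right) 3542 = - \frac{3542}{9} \approx -393.56$)
$g + z{\left(-45 \right)} = - \frac{3542}{9} + 0 = - \frac{3542}{9}$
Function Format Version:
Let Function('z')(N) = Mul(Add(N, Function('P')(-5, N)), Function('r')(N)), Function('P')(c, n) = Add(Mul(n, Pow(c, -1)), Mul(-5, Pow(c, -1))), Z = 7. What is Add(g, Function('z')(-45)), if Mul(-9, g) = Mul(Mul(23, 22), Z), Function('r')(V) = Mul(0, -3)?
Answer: Rational(-3542, 9) ≈ -393.56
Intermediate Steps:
Function('r')(V) = 0
Function('P')(c, n) = Add(Mul(-5, Pow(c, -1)), Mul(n, Pow(c, -1)))
Function('z')(N) = 0 (Function('z')(N) = Mul(Add(N, Mul(Pow(-5, -1), Add(-5, N))), 0) = Mul(Add(N, Mul(Rational(-1, 5), Add(-5, N))), 0) = Mul(Add(N, Add(1, Mul(Rational(-1, 5), N))), 0) = Mul(Add(1, Mul(Rational(4, 5), N)), 0) = 0)
g = Rational(-3542, 9) (g = Mul(Rational(-1, 9), Mul(Mul(23, 22), 7)) = Mul(Rational(-1, 9), Mul(506, 7)) = Mul(Rational(-1, 9), 3542) = Rational(-3542, 9) ≈ -393.56)
Add(g, Function('z')(-45)) = Add(Rational(-3542, 9), 0) = Rational(-3542, 9)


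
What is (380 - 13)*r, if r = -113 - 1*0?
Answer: -41471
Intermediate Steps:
r = -113 (r = -113 + 0 = -113)
(380 - 13)*r = (380 - 13)*(-113) = 367*(-113) = -41471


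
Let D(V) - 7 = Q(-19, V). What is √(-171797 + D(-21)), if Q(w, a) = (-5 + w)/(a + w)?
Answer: I*√4294735/5 ≈ 414.47*I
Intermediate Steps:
Q(w, a) = (-5 + w)/(a + w)
D(V) = 7 - 24/(-19 + V) (D(V) = 7 + (-5 - 19)/(V - 19) = 7 - 24/(-19 + V))
√(-171797 + D(-21)) = √(-171797 + (-157 + 7*(-21))/(-19 - 21)) = √(-171797 + (-157 - 147)/(-40)) = √(-171797 - 1/40*(-304)) = √(-171797 + 38/5) = √(-858947/5) = I*√4294735/5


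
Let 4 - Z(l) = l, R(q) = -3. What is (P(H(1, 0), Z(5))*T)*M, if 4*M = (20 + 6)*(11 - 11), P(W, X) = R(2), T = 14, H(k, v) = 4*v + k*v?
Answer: 0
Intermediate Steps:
Z(l) = 4 - l
P(W, X) = -3
M = 0 (M = ((20 + 6)*(11 - 11))/4 = (26*0)/4 = (¼)*0 = 0)
(P(H(1, 0), Z(5))*T)*M = -3*14*0 = -42*0 = 0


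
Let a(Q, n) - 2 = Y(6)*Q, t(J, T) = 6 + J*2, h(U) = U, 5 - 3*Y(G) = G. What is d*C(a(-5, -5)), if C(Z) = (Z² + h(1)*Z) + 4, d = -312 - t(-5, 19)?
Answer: -58520/9 ≈ -6502.2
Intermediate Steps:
Y(G) = 5/3 - G/3
t(J, T) = 6 + 2*J
a(Q, n) = 2 - Q/3 (a(Q, n) = 2 + (5/3 - ⅓*6)*Q = 2 + (5/3 - 2)*Q = 2 - Q/3)
d = -308 (d = -312 - (6 + 2*(-5)) = -312 - (6 - 10) = -312 - 1*(-4) = -312 + 4 = -308)
C(Z) = 4 + Z + Z² (C(Z) = (Z² + 1*Z) + 4 = (Z² + Z) + 4 = (Z + Z²) + 4 = 4 + Z + Z²)
d*C(a(-5, -5)) = -308*(4 + (2 - ⅓*(-5)) + (2 - ⅓*(-5))²) = -308*(4 + (2 + 5/3) + (2 + 5/3)²) = -308*(4 + 11/3 + (11/3)²) = -308*(4 + 11/3 + 121/9) = -308*190/9 = -58520/9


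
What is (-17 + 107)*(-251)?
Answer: -22590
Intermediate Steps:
(-17 + 107)*(-251) = 90*(-251) = -22590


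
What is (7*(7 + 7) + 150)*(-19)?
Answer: -4712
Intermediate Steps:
(7*(7 + 7) + 150)*(-19) = (7*14 + 150)*(-19) = (98 + 150)*(-19) = 248*(-19) = -4712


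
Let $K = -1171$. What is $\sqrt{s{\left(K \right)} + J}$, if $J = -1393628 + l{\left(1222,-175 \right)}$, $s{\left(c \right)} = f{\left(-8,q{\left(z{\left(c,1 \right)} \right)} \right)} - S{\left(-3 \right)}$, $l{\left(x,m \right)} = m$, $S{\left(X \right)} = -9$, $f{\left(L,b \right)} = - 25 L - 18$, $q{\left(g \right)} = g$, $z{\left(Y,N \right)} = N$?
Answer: $2 i \sqrt{348403} \approx 1180.5 i$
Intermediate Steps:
$f{\left(L,b \right)} = -18 - 25 L$
$s{\left(c \right)} = 191$ ($s{\left(c \right)} = \left(-18 - -200\right) - -9 = \left(-18 + 200\right) + 9 = 182 + 9 = 191$)
$J = -1393803$ ($J = -1393628 - 175 = -1393803$)
$\sqrt{s{\left(K \right)} + J} = \sqrt{191 - 1393803} = \sqrt{-1393612} = 2 i \sqrt{348403}$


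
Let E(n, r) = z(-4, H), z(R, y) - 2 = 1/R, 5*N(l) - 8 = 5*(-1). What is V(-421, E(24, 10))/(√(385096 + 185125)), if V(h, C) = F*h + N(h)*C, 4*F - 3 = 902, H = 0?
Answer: -476251*√570221/2851105 ≈ -126.14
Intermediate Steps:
N(l) = ⅗ (N(l) = 8/5 + (5*(-1))/5 = 8/5 + (⅕)*(-5) = 8/5 - 1 = ⅗)
F = 905/4 (F = ¾ + (¼)*902 = ¾ + 451/2 = 905/4 ≈ 226.25)
z(R, y) = 2 + 1/R
E(n, r) = 7/4 (E(n, r) = 2 + 1/(-4) = 2 - ¼ = 7/4)
V(h, C) = 3*C/5 + 905*h/4 (V(h, C) = 905*h/4 + 3*C/5 = 3*C/5 + 905*h/4)
V(-421, E(24, 10))/(√(385096 + 185125)) = ((⅗)*(7/4) + (905/4)*(-421))/(√(385096 + 185125)) = (21/20 - 381005/4)/(√570221) = -476251*√570221/2851105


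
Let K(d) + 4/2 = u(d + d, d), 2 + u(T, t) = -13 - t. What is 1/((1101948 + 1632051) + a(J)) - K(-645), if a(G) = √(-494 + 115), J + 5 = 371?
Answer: (-628*√379 + 1716951371*I)/(√379 - 2733999*I) ≈ -628.00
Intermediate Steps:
J = 366 (J = -5 + 371 = 366)
a(G) = I*√379 (a(G) = √(-379) = I*√379)
u(T, t) = -15 - t (u(T, t) = -2 + (-13 - t) = -15 - t)
K(d) = -17 - d (K(d) = -2 + (-15 - d) = -17 - d)
1/((1101948 + 1632051) + a(J)) - K(-645) = 1/((1101948 + 1632051) + I*√379) - (-17 - 1*(-645)) = 1/(2733999 + I*√379) - (-17 + 645) = 1/(2733999 + I*√379) - 1*628 = 1/(2733999 + I*√379) - 628 = -628 + 1/(2733999 + I*√379)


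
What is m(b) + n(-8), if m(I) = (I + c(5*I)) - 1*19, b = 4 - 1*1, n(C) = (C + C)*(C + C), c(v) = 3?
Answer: 243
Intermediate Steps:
n(C) = 4*C**2 (n(C) = (2*C)*(2*C) = 4*C**2)
b = 3 (b = 4 - 1 = 3)
m(I) = -16 + I (m(I) = (I + 3) - 1*19 = (3 + I) - 19 = -16 + I)
m(b) + n(-8) = (-16 + 3) + 4*(-8)**2 = -13 + 4*64 = -13 + 256 = 243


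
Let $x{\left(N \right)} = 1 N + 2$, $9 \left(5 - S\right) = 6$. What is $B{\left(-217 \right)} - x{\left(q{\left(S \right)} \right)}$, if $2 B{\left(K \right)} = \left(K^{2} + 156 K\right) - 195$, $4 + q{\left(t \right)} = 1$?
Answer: $6522$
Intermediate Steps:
$S = \frac{13}{3}$ ($S = 5 - \frac{2}{3} = \frac{13}{3} \approx 4.3333$)
$q{\left(t \right)} = -3$ ($q{\left(t \right)} = -4 + 1 = -3$)
$B{\left(K \right)} = - \frac{195}{2} + \frac{K^{2}}{2} + 78 K$ ($B{\left(K \right)} = \frac{\left(K^{2} + 156 K\right) - 195}{2} = \frac{-195 + K^{2} + 156 K}{2} = - \frac{195}{2} + \frac{K^{2}}{2} + 78 K$)
$x{\left(N \right)} = 2 + N$ ($x{\left(N \right)} = N + 2 = 2 + N$)
$B{\left(-217 \right)} - x{\left(q{\left(S \right)} \right)} = \left(- \frac{195}{2} + \frac{\left(-217\right)^{2}}{2} + 78 \left(-217\right)\right) - \left(2 - 3\right) = \left(- \frac{195}{2} + \frac{1}{2} \cdot 47089 - 16926\right) - -1 = \left(- \frac{195}{2} + \frac{47089}{2} - 16926\right) + 1 = 6521 + 1 = 6522$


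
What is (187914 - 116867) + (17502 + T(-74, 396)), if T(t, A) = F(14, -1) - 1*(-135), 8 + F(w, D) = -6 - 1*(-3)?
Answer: 88673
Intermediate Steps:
F(w, D) = -11 (F(w, D) = -8 + (-6 - 1*(-3)) = -8 + (-6 + 3) = -8 - 3 = -11)
T(t, A) = 124 (T(t, A) = -11 - 1*(-135) = -11 + 135 = 124)
(187914 - 116867) + (17502 + T(-74, 396)) = (187914 - 116867) + (17502 + 124) = 71047 + 17626 = 88673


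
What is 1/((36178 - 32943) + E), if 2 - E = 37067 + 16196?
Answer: -1/50026 ≈ -1.9990e-5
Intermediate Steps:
E = -53261 (E = 2 - (37067 + 16196) = 2 - 1*53263 = 2 - 53263 = -53261)
1/((36178 - 32943) + E) = 1/((36178 - 32943) - 53261) = 1/(3235 - 53261) = 1/(-50026) = -1/50026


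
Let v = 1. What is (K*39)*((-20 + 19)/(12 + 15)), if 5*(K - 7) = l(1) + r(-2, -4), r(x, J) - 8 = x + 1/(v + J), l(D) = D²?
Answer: -325/27 ≈ -12.037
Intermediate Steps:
r(x, J) = 8 + x + 1/(1 + J) (r(x, J) = 8 + (x + 1/(1 + J)) = 8 + x + 1/(1 + J))
K = 25/3 (K = 7 + (1² + (9 - 2 + 8*(-4) - 4*(-2))/(1 - 4))/5 = 7 + (1 + (9 - 2 - 32 + 8)/(-3))/5 = 7 + (1 - ⅓*(-17))/5 = 7 + (1 + 17/3)/5 = 7 + (⅕)*(20/3) = 7 + 4/3 = 25/3 ≈ 8.3333)
(K*39)*((-20 + 19)/(12 + 15)) = ((25/3)*39)*((-20 + 19)/(12 + 15)) = 325*(-1/27) = -325/27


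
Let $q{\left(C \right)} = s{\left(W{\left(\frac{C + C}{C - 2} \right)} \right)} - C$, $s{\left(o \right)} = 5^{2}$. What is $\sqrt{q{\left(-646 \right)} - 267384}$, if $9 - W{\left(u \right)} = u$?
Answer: $i \sqrt{266713} \approx 516.44 i$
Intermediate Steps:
$W{\left(u \right)} = 9 - u$
$s{\left(o \right)} = 25$
$q{\left(C \right)} = 25 - C$
$\sqrt{q{\left(-646 \right)} - 267384} = \sqrt{\left(25 - -646\right) - 267384} = \sqrt{\left(25 + 646\right) - 267384} = \sqrt{671 - 267384} = \sqrt{-266713} = i \sqrt{266713}$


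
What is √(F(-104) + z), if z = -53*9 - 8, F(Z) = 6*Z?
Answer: I*√1109 ≈ 33.302*I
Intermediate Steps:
z = -485 (z = -477 - 8 = -485)
√(F(-104) + z) = √(6*(-104) - 485) = √(-624 - 485) = √(-1109) = I*√1109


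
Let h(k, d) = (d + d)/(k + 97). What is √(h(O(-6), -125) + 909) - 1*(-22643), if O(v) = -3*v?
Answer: 22643 + √479711/23 ≈ 22673.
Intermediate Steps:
h(k, d) = 2*d/(97 + k) (h(k, d) = (2*d)/(97 + k) = 2*d/(97 + k))
√(h(O(-6), -125) + 909) - 1*(-22643) = √(2*(-125)/(97 - 3*(-6)) + 909) - 1*(-22643) = √(2*(-125)/(97 + 18) + 909) + 22643 = √(2*(-125)/115 + 909) + 22643 = √(2*(-125)*(1/115) + 909) + 22643 = √(-50/23 + 909) + 22643 = √(20857/23) + 22643 = √479711/23 + 22643 = 22643 + √479711/23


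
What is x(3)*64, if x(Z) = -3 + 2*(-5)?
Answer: -832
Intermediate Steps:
x(Z) = -13 (x(Z) = -3 - 10 = -13)
x(3)*64 = -13*64 = -832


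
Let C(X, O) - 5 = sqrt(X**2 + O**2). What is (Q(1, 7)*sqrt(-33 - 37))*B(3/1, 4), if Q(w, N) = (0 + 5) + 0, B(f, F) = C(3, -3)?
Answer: I*sqrt(70)*(25 + 15*sqrt(2)) ≈ 386.65*I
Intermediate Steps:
C(X, O) = 5 + sqrt(O**2 + X**2) (C(X, O) = 5 + sqrt(X**2 + O**2) = 5 + sqrt(O**2 + X**2))
B(f, F) = 5 + 3*sqrt(2) (B(f, F) = 5 + sqrt((-3)**2 + 3**2) = 5 + sqrt(9 + 9) = 5 + sqrt(18) = 5 + 3*sqrt(2))
Q(w, N) = 5 (Q(w, N) = 5 + 0 = 5)
(Q(1, 7)*sqrt(-33 - 37))*B(3/1, 4) = (5*sqrt(-33 - 37))*(5 + 3*sqrt(2)) = (5*sqrt(-70))*(5 + 3*sqrt(2)) = (5*(I*sqrt(70)))*(5 + 3*sqrt(2)) = (5*I*sqrt(70))*(5 + 3*sqrt(2)) = 5*I*sqrt(70)*(5 + 3*sqrt(2))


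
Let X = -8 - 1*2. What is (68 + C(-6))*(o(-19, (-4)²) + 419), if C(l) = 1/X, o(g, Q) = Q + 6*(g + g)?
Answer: 140553/10 ≈ 14055.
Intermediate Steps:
X = -10 (X = -8 - 2 = -10)
o(g, Q) = Q + 12*g (o(g, Q) = Q + 6*(2*g) = Q + 12*g)
C(l) = -⅒ (C(l) = 1/(-10) = -⅒)
(68 + C(-6))*(o(-19, (-4)²) + 419) = (68 - ⅒)*(((-4)² + 12*(-19)) + 419) = 679*((16 - 228) + 419)/10 = 679*(-212 + 419)/10 = (679/10)*207 = 140553/10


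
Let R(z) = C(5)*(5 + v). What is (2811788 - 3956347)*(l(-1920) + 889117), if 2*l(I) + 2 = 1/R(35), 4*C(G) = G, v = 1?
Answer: -15264686942219/15 ≈ -1.0176e+12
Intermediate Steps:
C(G) = G/4
R(z) = 15/2 (R(z) = ((¼)*5)*(5 + 1) = (5/4)*6 = 15/2)
l(I) = -14/15 (l(I) = -1 + 1/(2*(15/2)) = -1 + (½)*(2/15) = -1 + 1/15 = -14/15)
(2811788 - 3956347)*(l(-1920) + 889117) = (2811788 - 3956347)*(-14/15 + 889117) = -1144559*13336741/15 = -15264686942219/15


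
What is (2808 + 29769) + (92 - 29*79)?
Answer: 30378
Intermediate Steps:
(2808 + 29769) + (92 - 29*79) = 32577 + (92 - 2291) = 32577 - 2199 = 30378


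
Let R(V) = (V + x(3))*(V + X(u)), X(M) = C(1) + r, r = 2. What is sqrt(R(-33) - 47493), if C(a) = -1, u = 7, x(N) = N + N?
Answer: 3*I*sqrt(5181) ≈ 215.94*I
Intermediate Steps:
x(N) = 2*N
X(M) = 1 (X(M) = -1 + 2 = 1)
R(V) = (1 + V)*(6 + V) (R(V) = (V + 2*3)*(V + 1) = (V + 6)*(1 + V) = (6 + V)*(1 + V) = (1 + V)*(6 + V))
sqrt(R(-33) - 47493) = sqrt((6 + (-33)**2 + 7*(-33)) - 47493) = sqrt((6 + 1089 - 231) - 47493) = sqrt(864 - 47493) = sqrt(-46629) = 3*I*sqrt(5181)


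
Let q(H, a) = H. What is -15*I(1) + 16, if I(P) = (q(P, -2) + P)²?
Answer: -44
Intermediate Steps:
I(P) = 4*P² (I(P) = (P + P)² = (2*P)² = 4*P²)
-15*I(1) + 16 = -60*1² + 16 = -60 + 16 = -44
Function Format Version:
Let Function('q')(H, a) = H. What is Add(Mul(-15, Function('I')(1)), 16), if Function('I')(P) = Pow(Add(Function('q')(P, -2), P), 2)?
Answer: -44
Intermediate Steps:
Function('I')(P) = Mul(4, Pow(P, 2)) (Function('I')(P) = Pow(Add(P, P), 2) = Pow(Mul(2, P), 2) = Mul(4, Pow(P, 2)))
Add(Mul(-15, Function('I')(1)), 16) = Add(Mul(-15, Mul(4, Pow(1, 2))), 16) = Add(Mul(-15, Mul(4, 1)), 16) = Add(Mul(-15, 4), 16) = Add(-60, 16) = -44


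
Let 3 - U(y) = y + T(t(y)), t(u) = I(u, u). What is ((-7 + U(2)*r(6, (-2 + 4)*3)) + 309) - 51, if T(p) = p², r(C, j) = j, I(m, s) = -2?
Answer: 233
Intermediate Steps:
t(u) = -2
U(y) = -1 - y (U(y) = 3 - (y + (-2)²) = 3 - (y + 4) = 3 - (4 + y) = 3 + (-4 - y) = -1 - y)
((-7 + U(2)*r(6, (-2 + 4)*3)) + 309) - 51 = ((-7 + (-1 - 1*2)*((-2 + 4)*3)) + 309) - 51 = ((-7 + (-1 - 2)*(2*3)) + 309) - 51 = ((-7 - 3*6) + 309) - 51 = ((-7 - 18) + 309) - 51 = (-25 + 309) - 51 = 284 - 51 = 233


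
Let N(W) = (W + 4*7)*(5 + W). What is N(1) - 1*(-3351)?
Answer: 3525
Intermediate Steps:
N(W) = (5 + W)*(28 + W) (N(W) = (W + 28)*(5 + W) = (28 + W)*(5 + W) = (5 + W)*(28 + W))
N(1) - 1*(-3351) = (140 + 1² + 33*1) - 1*(-3351) = (140 + 1 + 33) + 3351 = 174 + 3351 = 3525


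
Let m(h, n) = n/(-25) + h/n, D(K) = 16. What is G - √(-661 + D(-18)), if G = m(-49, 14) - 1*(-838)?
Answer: 41697/50 - I*√645 ≈ 833.94 - 25.397*I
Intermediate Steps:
m(h, n) = -n/25 + h/n (m(h, n) = n*(-1/25) + h/n = -n/25 + h/n)
G = 41697/50 (G = (-1/25*14 - 49/14) - 1*(-838) = (-14/25 - 49*1/14) + 838 = (-14/25 - 7/2) + 838 = -203/50 + 838 = 41697/50 ≈ 833.94)
G - √(-661 + D(-18)) = 41697/50 - √(-661 + 16) = 41697/50 - √(-645) = 41697/50 - I*√645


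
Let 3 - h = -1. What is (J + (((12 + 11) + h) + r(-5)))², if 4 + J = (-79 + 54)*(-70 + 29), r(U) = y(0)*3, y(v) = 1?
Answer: 1104601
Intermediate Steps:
h = 4 (h = 3 - 1*(-1) = 3 + 1 = 4)
r(U) = 3 (r(U) = 1*3 = 3)
J = 1021 (J = -4 + (-79 + 54)*(-70 + 29) = -4 - 25*(-41) = -4 + 1025 = 1021)
(J + (((12 + 11) + h) + r(-5)))² = (1021 + (((12 + 11) + 4) + 3))² = (1021 + ((23 + 4) + 3))² = (1021 + (27 + 3))² = (1021 + 30)² = 1051² = 1104601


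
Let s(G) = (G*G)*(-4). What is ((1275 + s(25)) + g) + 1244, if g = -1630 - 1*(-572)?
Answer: -1039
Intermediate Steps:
s(G) = -4*G² (s(G) = G²*(-4) = -4*G²)
g = -1058 (g = -1630 + 572 = -1058)
((1275 + s(25)) + g) + 1244 = ((1275 - 4*25²) - 1058) + 1244 = ((1275 - 4*625) - 1058) + 1244 = ((1275 - 2500) - 1058) + 1244 = (-1225 - 1058) + 1244 = -2283 + 1244 = -1039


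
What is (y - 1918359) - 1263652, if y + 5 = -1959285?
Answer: -5141301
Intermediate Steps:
y = -1959290 (y = -5 - 1959285 = -1959290)
(y - 1918359) - 1263652 = (-1959290 - 1918359) - 1263652 = -3877649 - 1263652 = -5141301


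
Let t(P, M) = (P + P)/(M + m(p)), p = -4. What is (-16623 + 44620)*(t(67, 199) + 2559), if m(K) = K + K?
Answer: 13687817291/191 ≈ 7.1664e+7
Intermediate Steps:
m(K) = 2*K
t(P, M) = 2*P/(-8 + M) (t(P, M) = (P + P)/(M + 2*(-4)) = (2*P)/(M - 8) = (2*P)/(-8 + M) = 2*P/(-8 + M))
(-16623 + 44620)*(t(67, 199) + 2559) = (-16623 + 44620)*(2*67/(-8 + 199) + 2559) = 27997*(2*67/191 + 2559) = 27997*(2*67*(1/191) + 2559) = 27997*(134/191 + 2559) = 27997*(488903/191) = 13687817291/191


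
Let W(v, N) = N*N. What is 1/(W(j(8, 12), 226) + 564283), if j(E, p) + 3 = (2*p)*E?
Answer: 1/615359 ≈ 1.6251e-6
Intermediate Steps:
j(E, p) = -3 + 2*E*p (j(E, p) = -3 + (2*p)*E = -3 + 2*E*p)
W(v, N) = N²
1/(W(j(8, 12), 226) + 564283) = 1/(226² + 564283) = 1/(51076 + 564283) = 1/615359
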